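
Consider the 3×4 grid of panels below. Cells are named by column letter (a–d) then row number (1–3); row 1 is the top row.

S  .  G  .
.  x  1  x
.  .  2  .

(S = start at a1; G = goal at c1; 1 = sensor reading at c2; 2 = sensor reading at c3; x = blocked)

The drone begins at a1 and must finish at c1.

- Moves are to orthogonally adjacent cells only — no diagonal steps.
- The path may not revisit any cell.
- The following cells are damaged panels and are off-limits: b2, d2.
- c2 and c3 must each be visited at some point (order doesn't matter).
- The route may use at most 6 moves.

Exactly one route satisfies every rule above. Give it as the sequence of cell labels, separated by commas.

a1, a2, a3, b3, c3, c2, c1

The 6-move cap with required stops at c2, c3 leaves no slack for detours.
Route from a1: down 2 to a3, right 2 to c3, up 2 to c1 — 6 moves in all.
Check: all required cells visited; 6 ≤ 6 moves.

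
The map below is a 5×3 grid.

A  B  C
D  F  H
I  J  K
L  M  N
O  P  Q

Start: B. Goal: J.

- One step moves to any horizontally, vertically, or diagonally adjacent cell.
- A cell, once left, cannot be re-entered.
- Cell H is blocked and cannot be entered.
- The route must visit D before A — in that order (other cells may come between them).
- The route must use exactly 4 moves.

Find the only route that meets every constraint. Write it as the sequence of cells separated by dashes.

B - D - A - F - J

The waypoints must appear in the order D, A, with no cell reused.
Route from B: down-left to D, up to A, down-right to F, down to J — 4 moves in all.
Check: order respected (D at step 1, A at step 2); 4 moves as required.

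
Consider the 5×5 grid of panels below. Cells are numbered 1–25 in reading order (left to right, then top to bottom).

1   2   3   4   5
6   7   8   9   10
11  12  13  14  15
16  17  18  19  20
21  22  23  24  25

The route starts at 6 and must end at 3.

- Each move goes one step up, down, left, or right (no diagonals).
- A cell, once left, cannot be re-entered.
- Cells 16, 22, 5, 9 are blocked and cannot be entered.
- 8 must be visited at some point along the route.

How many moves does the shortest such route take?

Any route passes through 8 somewhere between 6 and 3. Summing Manhattan distances along the two legs (6 → 8 → 3) gives a lower bound of 2 + 1 = 3 moves.
A route of 3 moves achieves this: 6 → 7 → 8 → 3.
Since 3 matches the lower bound, it is optimal.

3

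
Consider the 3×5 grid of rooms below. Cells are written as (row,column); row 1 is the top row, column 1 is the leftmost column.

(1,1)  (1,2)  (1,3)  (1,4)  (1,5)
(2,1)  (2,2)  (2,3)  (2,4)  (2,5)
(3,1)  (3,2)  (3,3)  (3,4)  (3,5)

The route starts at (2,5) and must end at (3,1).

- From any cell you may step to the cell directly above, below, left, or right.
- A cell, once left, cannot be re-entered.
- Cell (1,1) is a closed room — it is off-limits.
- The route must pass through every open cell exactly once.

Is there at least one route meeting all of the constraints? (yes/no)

Exhausting the options from (2,5), every branch either dead-ends against blocked cells, would have to re-enter a cell already used, or reaches the goal with a constraint still unmet.

no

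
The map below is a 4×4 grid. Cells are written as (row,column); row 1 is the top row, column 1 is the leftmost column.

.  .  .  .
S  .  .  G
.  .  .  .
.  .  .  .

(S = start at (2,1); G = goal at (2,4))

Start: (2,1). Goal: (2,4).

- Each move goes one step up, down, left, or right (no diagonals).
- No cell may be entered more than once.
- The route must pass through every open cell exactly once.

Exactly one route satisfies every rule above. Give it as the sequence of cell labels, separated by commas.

Need to visit all 16 open cells exactly once, starting at (2,1) and ending at (2,4).
Route from (2,1): up 1 to (1,1), right 1 to (1,2), down 2 to (3,2), left 1 to (3,1), down 1 to (4,1), right 3 to (4,4), up 1 to (3,4), left 1 to (3,3), up 2 to (1,3), right 1 to (1,4), down 1 to (2,4) — 15 moves in all.
Check: all 16 open cells covered.

(2,1), (1,1), (1,2), (2,2), (3,2), (3,1), (4,1), (4,2), (4,3), (4,4), (3,4), (3,3), (2,3), (1,3), (1,4), (2,4)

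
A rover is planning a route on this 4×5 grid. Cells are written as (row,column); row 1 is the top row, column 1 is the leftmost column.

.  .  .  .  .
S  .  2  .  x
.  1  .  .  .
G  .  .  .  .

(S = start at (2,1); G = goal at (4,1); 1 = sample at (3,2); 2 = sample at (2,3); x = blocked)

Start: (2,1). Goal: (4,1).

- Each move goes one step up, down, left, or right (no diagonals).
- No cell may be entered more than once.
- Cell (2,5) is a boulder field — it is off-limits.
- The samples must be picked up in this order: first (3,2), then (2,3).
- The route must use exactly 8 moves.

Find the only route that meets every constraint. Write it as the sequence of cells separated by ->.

The waypoints must appear in the order (3,2), (2,3), with no cell reused.
Route from (2,1): down to (3,1), right to (3,2), up to (2,2), right to (2,3), 2× down (reaching (4,3)), 2× left (reaching (4,1)) — 8 moves in all.
Check: order respected (1 at step 2, 2 at step 4); 8 moves as required.

(2,1) -> (3,1) -> (3,2) -> (2,2) -> (2,3) -> (3,3) -> (4,3) -> (4,2) -> (4,1)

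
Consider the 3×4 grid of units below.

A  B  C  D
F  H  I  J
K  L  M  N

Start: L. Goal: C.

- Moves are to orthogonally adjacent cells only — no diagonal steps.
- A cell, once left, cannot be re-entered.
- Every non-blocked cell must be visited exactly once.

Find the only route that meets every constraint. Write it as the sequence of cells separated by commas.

Need to visit all 12 open cells exactly once, starting at L and ending at C.
Cell N has only two open neighbours (J and M), so the path must pass straight through it: one of those is the cell it's entered from and the other is where it exits.
Route from L: left 1 to K, up 2 to A, right 1 to B, down 1 to H, right 1 to I, down 1 to M, right 1 to N, up 2 to D, left 1 to C — 11 moves in all.
Check: all 12 open cells covered.

L, K, F, A, B, H, I, M, N, J, D, C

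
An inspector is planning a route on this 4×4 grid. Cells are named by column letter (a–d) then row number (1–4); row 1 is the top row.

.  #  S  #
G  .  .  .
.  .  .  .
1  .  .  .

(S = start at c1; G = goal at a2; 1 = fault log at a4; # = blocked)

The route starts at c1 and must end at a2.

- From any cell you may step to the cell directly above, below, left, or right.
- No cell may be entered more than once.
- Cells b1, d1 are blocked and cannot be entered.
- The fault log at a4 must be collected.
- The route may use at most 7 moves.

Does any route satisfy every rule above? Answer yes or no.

One route that works: c1 → c2 → c3 → c4 → b4 → a4 → a3 → a2.

yes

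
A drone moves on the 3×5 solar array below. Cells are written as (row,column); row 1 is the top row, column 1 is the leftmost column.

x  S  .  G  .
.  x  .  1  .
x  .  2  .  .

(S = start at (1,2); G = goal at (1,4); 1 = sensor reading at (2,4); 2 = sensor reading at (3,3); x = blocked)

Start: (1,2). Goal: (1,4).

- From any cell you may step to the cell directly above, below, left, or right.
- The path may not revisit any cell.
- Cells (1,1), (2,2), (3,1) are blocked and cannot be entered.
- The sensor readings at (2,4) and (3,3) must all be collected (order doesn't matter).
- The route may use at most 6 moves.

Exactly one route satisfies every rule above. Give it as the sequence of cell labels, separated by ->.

(1,2) -> (1,3) -> (2,3) -> (3,3) -> (3,4) -> (2,4) -> (1,4)

Any route must reach (2,4) and (3,3) and still end at (1,4) within 6 moves, so the order of the required stops is forced.
Route from (1,2): right to (1,3), 2× down (reaching (3,3)), right to (3,4), 2× up (reaching (1,4)) — 6 moves in all.
Check: all required cells visited; 6 ≤ 6 moves.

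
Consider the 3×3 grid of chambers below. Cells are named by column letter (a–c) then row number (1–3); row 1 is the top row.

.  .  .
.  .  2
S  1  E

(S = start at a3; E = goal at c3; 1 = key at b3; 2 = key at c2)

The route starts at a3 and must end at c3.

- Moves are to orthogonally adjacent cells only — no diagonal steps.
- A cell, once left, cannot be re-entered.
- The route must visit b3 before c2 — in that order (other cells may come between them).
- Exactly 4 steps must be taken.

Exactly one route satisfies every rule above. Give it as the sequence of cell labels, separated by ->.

The waypoints must appear in the order b3, c2, with no cell reused.
Route from a3: right to b3, up to b2, right to c2, down to c3 — 4 moves in all.
Check: order respected (1 at step 1, 2 at step 3); 4 moves as required.

a3 -> b3 -> b2 -> c2 -> c3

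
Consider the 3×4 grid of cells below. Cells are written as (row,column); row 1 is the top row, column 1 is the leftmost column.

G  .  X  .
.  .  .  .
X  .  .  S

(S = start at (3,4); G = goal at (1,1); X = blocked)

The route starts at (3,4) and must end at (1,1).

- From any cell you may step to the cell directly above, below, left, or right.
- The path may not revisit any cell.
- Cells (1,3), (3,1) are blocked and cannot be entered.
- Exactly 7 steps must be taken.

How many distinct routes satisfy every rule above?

2

Need simple routes of exactly 7 moves from (3,4) to (1,1) (Manhattan distance 5, so 1 moves are spent on a detour and 1 undoing it).
Enumerating: (3,4) (2,4) (2,3) (3,3) (3,2) (2,2) (1,2) (1,1) | (3,4) (2,4) (2,3) (3,3) (3,2) (2,2) (2,1) (1,1).
That gives 2 routes.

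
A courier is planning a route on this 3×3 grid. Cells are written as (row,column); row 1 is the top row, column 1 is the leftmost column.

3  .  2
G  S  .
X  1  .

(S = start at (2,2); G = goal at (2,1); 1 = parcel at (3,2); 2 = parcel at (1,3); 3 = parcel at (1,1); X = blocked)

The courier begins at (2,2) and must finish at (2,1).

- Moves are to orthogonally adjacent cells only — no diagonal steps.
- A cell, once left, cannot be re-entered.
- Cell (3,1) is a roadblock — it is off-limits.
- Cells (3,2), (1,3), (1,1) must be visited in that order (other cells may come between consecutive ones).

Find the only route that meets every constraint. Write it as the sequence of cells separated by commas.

(2,2), (3,2), (3,3), (2,3), (1,3), (1,2), (1,1), (2,1)

The waypoints must appear in the order (3,2), (1,3), (1,1), with no cell reused.
Route from (2,2): down 1 to (3,2), right 1 to (3,3), up 2 to (1,3), left 2 to (1,1), down 1 to (2,1) — 7 moves in all.
Check: order respected (1 at step 1, 2 at step 4, 3 at step 6).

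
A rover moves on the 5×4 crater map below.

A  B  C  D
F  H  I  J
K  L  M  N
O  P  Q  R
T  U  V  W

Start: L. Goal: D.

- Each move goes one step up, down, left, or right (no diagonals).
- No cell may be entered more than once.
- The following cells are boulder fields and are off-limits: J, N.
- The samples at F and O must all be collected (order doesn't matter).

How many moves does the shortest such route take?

Any route passes through F and O in some order between L and D. Summing Manhattan distances along each leg and taking the cheapest ordering (L → O → F → D) gives a lower bound of 2 + 2 + 4 = 8 moves.
A route of 8 moves achieves this: L → P → O → K → F → A → B → C → D.
Since 8 matches the lower bound, it is optimal.

8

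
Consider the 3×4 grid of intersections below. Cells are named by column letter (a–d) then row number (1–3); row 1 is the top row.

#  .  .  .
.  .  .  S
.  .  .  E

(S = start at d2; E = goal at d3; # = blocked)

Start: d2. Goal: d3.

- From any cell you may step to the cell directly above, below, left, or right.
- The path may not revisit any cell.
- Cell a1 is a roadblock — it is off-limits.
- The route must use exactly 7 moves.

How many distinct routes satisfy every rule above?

Need simple routes of exactly 7 moves from d2 to d3 (Manhattan distance 1, so 3 moves are spent on a detour and 3 undoing it).
Enumerating: d2 d1 c1 c2 b2 b3 c3 d3 | d2 d1 c1 b1 b2 b3 c3 d3 | d2 d1 c1 b1 b2 c2 c3 d3 | d2 c2 c1 b1 b2 b3 c3 d3 | d2 c2 b2 a2 a3 b3 c3 d3.
That gives 5 routes.

5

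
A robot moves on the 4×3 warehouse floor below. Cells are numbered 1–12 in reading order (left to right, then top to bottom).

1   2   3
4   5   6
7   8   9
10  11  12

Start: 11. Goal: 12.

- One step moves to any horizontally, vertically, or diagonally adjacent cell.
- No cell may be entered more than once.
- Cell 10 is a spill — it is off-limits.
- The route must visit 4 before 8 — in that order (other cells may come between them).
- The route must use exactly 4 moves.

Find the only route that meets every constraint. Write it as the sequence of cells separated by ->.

The waypoints must appear in the order 4, 8, with no cell reused.
Route from 11: up-left 1 to 7, up 1 to 4, down-right 2 to 12 — 4 moves in all.
Check: order respected (4 at step 2, 8 at step 3); 4 moves as required.

11 -> 7 -> 4 -> 8 -> 12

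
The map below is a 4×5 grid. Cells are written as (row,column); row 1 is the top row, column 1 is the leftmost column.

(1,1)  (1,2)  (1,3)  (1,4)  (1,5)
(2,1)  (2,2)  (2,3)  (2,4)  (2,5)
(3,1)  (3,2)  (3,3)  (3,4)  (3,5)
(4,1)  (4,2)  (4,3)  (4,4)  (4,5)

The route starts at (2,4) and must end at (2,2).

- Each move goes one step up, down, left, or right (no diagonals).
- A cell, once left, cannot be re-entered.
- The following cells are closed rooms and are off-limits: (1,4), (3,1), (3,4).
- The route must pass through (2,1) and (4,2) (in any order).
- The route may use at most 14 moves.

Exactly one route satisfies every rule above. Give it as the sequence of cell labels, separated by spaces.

Any route must reach (2,1) and (4,2) and still end at (2,2) within 14 moves, so the order of the required stops is forced.
Route from (2,4): right 1 to (2,5), down 2 to (4,5), left 3 to (4,2), up 1 to (3,2), right 1 to (3,3), up 2 to (1,3), left 2 to (1,1), down 1 to (2,1), right 1 to (2,2) — 14 moves in all.
Check: all required cells visited; 14 ≤ 14 moves.

(2,4) (2,5) (3,5) (4,5) (4,4) (4,3) (4,2) (3,2) (3,3) (2,3) (1,3) (1,2) (1,1) (2,1) (2,2)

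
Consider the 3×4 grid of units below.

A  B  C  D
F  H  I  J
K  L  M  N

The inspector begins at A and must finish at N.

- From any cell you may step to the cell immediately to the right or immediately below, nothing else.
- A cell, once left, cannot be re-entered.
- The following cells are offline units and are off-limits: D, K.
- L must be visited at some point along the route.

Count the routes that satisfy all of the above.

2

A right/down-only route from A to N makes exactly 2 down-moves and 3 right-moves in some order.
With no other constraints that would be C(5,2) = 10 routes.
Split at L and multiply the segment counts (each segment already excludes blocked cells): A→L: 2; L→N: 1; product = 2.
That gives 2 routes.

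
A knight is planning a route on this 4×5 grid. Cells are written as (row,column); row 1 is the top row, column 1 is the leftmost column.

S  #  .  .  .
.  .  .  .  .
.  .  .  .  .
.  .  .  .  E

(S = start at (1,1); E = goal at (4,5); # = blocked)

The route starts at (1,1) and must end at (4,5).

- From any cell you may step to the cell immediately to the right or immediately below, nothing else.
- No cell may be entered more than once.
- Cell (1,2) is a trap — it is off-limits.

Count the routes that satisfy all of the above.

15

A right/down-only route from (1,1) to (4,5) makes exactly 3 down-moves and 4 right-moves in some order.
With no other constraints that would be C(7,3) = 35 routes.
Subtract routes through each blocked cell (inclusion–exclusion for overlaps): − through (1,2): 20 → 15.
That gives 15 routes.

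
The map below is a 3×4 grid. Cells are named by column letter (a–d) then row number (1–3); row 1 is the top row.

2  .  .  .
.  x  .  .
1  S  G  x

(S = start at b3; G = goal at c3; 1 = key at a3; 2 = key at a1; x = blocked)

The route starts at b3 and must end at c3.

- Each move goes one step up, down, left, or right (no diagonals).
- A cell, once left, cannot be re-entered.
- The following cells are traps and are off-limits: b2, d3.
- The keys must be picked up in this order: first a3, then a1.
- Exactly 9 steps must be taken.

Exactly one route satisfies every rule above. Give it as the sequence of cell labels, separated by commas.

b3, a3, a2, a1, b1, c1, d1, d2, c2, c3

The waypoints must appear in the order a3, a1, with no cell reused.
Route from b3: left to a3, 2× up (reaching a1), 3× right (reaching d1), down to d2, left to c2, down to c3 — 9 moves in all.
Check: order respected (1 at step 1, 2 at step 3); 9 moves as required.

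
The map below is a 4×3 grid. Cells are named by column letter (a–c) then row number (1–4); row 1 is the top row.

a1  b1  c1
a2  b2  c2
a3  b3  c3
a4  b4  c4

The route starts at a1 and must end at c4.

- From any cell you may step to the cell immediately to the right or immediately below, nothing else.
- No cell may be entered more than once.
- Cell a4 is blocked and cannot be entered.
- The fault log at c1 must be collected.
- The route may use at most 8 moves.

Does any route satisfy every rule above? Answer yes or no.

One route that works: a1 → b1 → c1 → c2 → c3 → c4.

yes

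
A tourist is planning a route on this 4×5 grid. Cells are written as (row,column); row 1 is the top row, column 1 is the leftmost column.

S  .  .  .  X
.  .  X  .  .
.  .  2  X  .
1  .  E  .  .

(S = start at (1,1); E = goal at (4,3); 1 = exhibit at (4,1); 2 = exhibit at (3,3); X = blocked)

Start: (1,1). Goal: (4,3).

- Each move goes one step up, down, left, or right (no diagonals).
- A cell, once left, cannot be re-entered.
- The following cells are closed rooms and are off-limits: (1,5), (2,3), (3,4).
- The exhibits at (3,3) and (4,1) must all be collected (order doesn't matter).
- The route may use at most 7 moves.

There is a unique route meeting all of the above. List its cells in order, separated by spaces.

Any route must reach (3,3) and (4,1) and still end at (4,3) within 7 moves, so the order of the required stops is forced.
Route from (1,1): down 3 to (4,1), right 1 to (4,2), up 1 to (3,2), right 1 to (3,3), down 1 to (4,3) — 7 moves in all.
Check: all required cells visited; 7 ≤ 7 moves.

(1,1) (2,1) (3,1) (4,1) (4,2) (3,2) (3,3) (4,3)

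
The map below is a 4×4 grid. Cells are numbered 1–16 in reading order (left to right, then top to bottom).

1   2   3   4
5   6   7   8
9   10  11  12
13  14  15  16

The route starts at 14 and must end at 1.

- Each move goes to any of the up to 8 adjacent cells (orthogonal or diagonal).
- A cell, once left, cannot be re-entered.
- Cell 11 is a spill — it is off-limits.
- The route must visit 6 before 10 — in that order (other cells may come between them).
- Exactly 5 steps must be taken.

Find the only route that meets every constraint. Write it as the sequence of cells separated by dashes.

The waypoints must appear in the order 6, 10, with no cell reused.
Route from 14: up-left to 9, up-right to 6, down to 10, up-left to 5, up to 1 — 5 moves in all.
Check: order respected (6 at step 2, 10 at step 3); 5 moves as required.

14 - 9 - 6 - 10 - 5 - 1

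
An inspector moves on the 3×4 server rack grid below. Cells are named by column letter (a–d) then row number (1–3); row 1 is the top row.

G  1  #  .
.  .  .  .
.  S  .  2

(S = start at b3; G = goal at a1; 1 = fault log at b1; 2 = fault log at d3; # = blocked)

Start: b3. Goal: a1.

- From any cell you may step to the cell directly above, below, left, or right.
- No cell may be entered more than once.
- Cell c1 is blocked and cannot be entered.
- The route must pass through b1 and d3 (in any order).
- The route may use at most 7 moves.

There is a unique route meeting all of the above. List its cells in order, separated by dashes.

b3 - c3 - d3 - d2 - c2 - b2 - b1 - a1

The 7-move cap with required stops at b1, d3 leaves no slack for detours.
Route from b3: right 2 to d3, up 1 to d2, left 2 to b2, up 1 to b1, left 1 to a1 — 7 moves in all.
Check: all required cells visited; 7 ≤ 7 moves.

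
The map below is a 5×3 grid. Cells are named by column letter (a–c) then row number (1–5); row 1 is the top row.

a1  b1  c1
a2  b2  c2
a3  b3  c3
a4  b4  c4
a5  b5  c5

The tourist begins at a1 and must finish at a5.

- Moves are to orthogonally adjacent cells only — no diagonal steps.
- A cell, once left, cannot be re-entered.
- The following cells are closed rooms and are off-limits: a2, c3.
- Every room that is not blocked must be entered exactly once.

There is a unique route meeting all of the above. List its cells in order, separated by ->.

a1 -> b1 -> c1 -> c2 -> b2 -> b3 -> a3 -> a4 -> b4 -> c4 -> c5 -> b5 -> a5

Need to visit all 13 open cells exactly once, starting at a1 and ending at a5.
Route from a1: right 2 to c1, down 1 to c2, left 1 to b2, down 1 to b3, left 1 to a3, down 1 to a4, right 2 to c4, down 1 to c5, left 2 to a5 — 12 moves in all.
Check: all 13 open cells covered.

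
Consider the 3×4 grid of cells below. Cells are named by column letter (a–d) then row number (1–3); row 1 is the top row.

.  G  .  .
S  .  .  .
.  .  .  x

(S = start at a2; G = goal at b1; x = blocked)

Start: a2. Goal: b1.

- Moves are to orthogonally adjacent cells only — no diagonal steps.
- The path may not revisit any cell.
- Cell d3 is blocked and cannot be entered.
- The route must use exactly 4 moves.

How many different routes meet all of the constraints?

Need simple routes of exactly 4 moves from a2 to b1 (Manhattan distance 2, so 1 moves are spent on a detour and 1 undoing it).
Enumerating: a2 a3 b3 b2 b1 | a2 b2 c2 c1 b1.
That gives 2 routes.

2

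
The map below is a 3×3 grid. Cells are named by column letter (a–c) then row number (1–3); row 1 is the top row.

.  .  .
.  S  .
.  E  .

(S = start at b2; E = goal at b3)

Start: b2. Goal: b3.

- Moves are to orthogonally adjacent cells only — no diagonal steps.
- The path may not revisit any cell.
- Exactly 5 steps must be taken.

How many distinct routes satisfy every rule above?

Need simple routes of exactly 5 moves from b2 to b3 (Manhattan distance 1, so 2 moves are spent on a detour and 2 undoing it).
Enumerating: b2 b1 a1 a2 a3 b3 | b2 b1 c1 c2 c3 b3.
That gives 2 routes.

2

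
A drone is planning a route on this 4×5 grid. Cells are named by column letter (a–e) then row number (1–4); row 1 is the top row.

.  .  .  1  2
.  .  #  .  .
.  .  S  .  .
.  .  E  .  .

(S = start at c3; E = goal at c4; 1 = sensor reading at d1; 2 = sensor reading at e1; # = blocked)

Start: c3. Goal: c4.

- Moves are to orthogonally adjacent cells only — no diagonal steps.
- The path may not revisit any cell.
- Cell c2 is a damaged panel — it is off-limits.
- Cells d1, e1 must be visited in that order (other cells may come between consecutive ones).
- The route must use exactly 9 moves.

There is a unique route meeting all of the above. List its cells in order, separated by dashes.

c3 - d3 - d2 - d1 - e1 - e2 - e3 - e4 - d4 - c4

The waypoints must appear in the order d1, e1, with no cell reused.
Route from c3: right to d3, 2× up (reaching d1), right to e1, 3× down (reaching e4), 2× left (reaching c4) — 9 moves in all.
Check: order respected (1 at step 3, 2 at step 4); 9 moves as required.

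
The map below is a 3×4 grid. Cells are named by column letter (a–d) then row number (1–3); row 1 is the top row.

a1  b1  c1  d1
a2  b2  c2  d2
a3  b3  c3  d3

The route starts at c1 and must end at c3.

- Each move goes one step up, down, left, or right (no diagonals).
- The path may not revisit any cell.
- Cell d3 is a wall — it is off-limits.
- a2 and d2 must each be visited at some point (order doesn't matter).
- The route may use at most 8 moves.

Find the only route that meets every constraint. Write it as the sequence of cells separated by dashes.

c1 - d1 - d2 - c2 - b2 - a2 - a3 - b3 - c3

The budget equals the shortest possible length, so every move has to be on a shortest route through the required cells.
Route from c1: right to d1, down to d2, 3× left (reaching a2), down to a3, 2× right (reaching c3) — 8 moves in all.
Check: all required cells visited; 8 ≤ 8 moves.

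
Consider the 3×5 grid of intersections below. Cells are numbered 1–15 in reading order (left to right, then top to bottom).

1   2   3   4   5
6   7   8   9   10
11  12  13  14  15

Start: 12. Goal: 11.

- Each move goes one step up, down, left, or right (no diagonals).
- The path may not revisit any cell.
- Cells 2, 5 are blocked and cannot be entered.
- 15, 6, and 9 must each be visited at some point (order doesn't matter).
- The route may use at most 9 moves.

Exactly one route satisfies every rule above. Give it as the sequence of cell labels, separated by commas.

Any route must reach 15, 6, and 9 and still end at 11 within 9 moves, so the order of the required stops is forced.
Route from 12: 3× right (reaching 15), up to 10, 4× left (reaching 6), down to 11 — 9 moves in all.
Check: all required cells visited; 9 ≤ 9 moves.

12, 13, 14, 15, 10, 9, 8, 7, 6, 11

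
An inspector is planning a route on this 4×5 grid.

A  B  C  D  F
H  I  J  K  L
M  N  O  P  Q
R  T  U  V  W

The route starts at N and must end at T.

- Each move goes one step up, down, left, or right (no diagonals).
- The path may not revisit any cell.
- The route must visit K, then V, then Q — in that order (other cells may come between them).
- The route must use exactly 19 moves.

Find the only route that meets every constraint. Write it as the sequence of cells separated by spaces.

The waypoints must appear in the order K, V, Q, with no cell reused.
Route from N: up 1 to I, right 2 to K, down 1 to P, left 1 to O, down 1 to U, right 2 to W, up 3 to F, left 4 to A, down 3 to R, right 1 to T — 19 moves in all.
Check: order respected (K at step 3, V at step 7, Q at step 9); 19 moves as required.

N I J K P O U V W Q L F D C B A H M R T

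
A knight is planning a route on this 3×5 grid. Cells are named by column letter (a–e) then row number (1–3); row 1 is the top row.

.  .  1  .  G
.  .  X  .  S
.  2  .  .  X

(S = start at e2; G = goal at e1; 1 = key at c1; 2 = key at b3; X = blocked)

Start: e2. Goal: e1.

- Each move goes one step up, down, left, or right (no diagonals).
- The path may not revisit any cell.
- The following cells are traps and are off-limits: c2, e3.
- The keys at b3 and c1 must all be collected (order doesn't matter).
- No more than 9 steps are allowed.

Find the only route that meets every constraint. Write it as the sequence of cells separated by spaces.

e2 d2 d3 c3 b3 b2 b1 c1 d1 e1

The budget equals the shortest possible length, so every move has to be on a shortest route through the required cells.
Route from e2: left 1 to d2, down 1 to d3, left 2 to b3, up 2 to b1, right 3 to e1 — 9 moves in all.
Check: all required cells visited; 9 ≤ 9 moves.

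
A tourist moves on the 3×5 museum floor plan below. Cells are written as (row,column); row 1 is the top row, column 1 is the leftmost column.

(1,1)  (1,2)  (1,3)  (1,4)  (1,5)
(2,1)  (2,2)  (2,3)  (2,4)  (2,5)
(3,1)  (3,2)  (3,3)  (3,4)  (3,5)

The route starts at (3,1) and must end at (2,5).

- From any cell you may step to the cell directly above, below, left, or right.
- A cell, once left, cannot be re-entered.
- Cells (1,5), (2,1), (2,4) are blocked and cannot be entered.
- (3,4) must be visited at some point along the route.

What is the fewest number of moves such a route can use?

5

Any route passes through (3,4) somewhere between (3,1) and (2,5). Summing Manhattan distances along the two legs ((3,1) → (3,4) → (2,5)) gives a lower bound of 3 + 2 = 5 moves.
A route of 5 moves achieves this: (3,1) → (3,2) → (3,3) → (3,4) → (3,5) → (2,5).
Since 5 matches the lower bound, it is optimal.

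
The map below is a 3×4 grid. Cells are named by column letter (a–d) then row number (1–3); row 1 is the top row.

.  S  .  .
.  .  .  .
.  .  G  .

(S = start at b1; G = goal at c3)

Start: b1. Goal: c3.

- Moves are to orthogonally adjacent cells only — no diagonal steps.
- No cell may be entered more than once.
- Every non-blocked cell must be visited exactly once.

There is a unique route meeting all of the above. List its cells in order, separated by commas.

b1, a1, a2, a3, b3, b2, c2, c1, d1, d2, d3, c3

Need to visit all 12 open cells exactly once, starting at b1 and ending at c3.
Cell d3 has only two open neighbours (d2 and c3), so the path must pass straight through it: one of those is the cell it's entered from and the other is where it exits.
Route from b1: left 1 to a1, down 2 to a3, right 1 to b3, up 1 to b2, right 1 to c2, up 1 to c1, right 1 to d1, down 2 to d3, left 1 to c3 — 11 moves in all.
Check: all 12 open cells covered.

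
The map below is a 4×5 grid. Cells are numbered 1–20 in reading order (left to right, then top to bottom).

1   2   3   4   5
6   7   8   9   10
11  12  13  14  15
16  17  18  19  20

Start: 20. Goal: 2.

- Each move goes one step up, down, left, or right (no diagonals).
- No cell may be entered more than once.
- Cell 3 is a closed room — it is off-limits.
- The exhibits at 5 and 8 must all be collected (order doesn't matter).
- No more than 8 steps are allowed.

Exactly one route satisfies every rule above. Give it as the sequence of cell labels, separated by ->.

20 -> 15 -> 10 -> 5 -> 4 -> 9 -> 8 -> 7 -> 2

Any route must reach 5 and 8 and still end at 2 within 8 moves, so the order of the required stops is forced.
Route from 20: 3× up (reaching 5), left to 4, down to 9, 2× left (reaching 7), up to 2 — 8 moves in all.
Check: all required cells visited; 8 ≤ 8 moves.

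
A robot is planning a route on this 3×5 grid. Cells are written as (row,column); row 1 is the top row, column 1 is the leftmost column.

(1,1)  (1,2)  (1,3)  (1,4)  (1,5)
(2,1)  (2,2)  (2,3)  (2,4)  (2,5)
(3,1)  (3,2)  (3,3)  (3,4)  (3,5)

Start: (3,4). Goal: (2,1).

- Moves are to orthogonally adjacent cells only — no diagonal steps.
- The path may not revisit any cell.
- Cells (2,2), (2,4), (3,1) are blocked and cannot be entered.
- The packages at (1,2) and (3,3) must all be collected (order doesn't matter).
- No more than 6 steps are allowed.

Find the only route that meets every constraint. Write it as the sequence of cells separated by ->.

(3,4) -> (3,3) -> (2,3) -> (1,3) -> (1,2) -> (1,1) -> (2,1)

The 6-move cap with required stops at (1,2), (3,3) leaves no slack for detours.
Route from (3,4): left to (3,3), 2× up (reaching (1,3)), 2× left (reaching (1,1)), down to (2,1) — 6 moves in all.
Check: all required cells visited; 6 ≤ 6 moves.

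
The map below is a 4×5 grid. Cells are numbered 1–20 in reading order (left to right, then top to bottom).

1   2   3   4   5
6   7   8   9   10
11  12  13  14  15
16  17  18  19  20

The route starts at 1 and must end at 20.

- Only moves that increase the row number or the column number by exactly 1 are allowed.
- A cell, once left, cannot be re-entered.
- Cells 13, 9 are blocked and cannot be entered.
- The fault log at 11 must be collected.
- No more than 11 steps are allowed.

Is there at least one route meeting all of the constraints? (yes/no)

yes

One route that works: 1 → 6 → 11 → 16 → 17 → 18 → 19 → 20.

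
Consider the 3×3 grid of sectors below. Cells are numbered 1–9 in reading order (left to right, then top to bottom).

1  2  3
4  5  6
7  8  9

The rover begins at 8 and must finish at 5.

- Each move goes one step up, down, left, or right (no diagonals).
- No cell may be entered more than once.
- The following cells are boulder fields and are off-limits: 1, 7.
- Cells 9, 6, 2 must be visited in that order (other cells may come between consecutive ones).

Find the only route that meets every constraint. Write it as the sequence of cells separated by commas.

8, 9, 6, 3, 2, 5

The waypoints must appear in the order 9, 6, 2, with no cell reused.
Route from 8: right 1 to 9, up 2 to 3, left 1 to 2, down 1 to 5 — 5 moves in all.
Check: order respected (9 at step 1, 6 at step 2, 2 at step 4).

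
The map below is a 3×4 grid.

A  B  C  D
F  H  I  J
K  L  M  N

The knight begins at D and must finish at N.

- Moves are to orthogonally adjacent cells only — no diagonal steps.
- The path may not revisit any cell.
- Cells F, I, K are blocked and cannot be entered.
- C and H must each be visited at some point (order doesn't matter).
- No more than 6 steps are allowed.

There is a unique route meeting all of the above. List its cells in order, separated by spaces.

The 6-move cap with required stops at C, H leaves no slack for detours.
Route from D: 2× left (reaching B), 2× down (reaching L), 2× right (reaching N) — 6 moves in all.
Check: all required cells visited; 6 ≤ 6 moves.

D C B H L M N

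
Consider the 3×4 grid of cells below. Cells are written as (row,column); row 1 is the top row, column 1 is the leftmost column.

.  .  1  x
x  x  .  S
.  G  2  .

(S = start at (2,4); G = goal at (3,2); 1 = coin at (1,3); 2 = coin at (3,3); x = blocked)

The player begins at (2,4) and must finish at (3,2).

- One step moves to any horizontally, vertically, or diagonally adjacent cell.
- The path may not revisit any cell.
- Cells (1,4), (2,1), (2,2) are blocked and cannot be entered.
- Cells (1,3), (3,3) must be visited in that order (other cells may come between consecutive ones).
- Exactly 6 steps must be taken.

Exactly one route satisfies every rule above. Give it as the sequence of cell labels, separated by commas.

The waypoints must appear in the order (1,3), (3,3), with no cell reused.
Route from (2,4): up-left 1 to (1,3), left 1 to (1,2), down-right 2 to (3,4), left 2 to (3,2) — 6 moves in all.
Check: order respected (1 at step 1, 2 at step 5); 6 moves as required.

(2,4), (1,3), (1,2), (2,3), (3,4), (3,3), (3,2)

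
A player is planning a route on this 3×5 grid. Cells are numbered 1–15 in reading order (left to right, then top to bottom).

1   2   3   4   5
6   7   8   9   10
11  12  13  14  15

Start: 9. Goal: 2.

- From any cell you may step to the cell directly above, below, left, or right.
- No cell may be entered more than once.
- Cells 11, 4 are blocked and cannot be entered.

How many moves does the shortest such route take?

3

The Manhattan distance from 9 to 2 is |2−1| + |4−2| = 3, so at least 3 moves are needed.
A route of 3 moves achieves this: 9 → 8 → 3 → 2.
Since 3 matches the lower bound, it is optimal.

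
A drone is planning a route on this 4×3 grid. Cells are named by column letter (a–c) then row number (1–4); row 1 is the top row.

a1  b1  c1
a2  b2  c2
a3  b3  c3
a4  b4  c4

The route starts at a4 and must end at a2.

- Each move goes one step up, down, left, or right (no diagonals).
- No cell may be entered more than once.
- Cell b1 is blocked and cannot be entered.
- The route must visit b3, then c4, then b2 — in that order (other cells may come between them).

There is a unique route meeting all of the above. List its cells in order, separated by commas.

a4, a3, b3, b4, c4, c3, c2, b2, a2

The waypoints must appear in the order b3, c4, b2, with no cell reused.
Route from a4: up 1 to a3, right 1 to b3, down 1 to b4, right 1 to c4, up 2 to c2, left 2 to a2 — 8 moves in all.
Check: order respected (b3 at step 2, c4 at step 4, b2 at step 7).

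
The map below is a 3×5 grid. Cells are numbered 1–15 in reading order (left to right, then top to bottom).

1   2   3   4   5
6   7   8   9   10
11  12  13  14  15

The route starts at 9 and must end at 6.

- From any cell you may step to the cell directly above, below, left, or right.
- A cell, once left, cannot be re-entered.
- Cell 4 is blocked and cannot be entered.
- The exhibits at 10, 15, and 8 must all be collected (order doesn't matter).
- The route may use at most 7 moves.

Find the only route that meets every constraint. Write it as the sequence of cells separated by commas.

The 7-move cap with required stops at 10, 15, 8 leaves no slack for detours.
Route from 9: right 1 to 10, down 1 to 15, left 2 to 13, up 1 to 8, left 2 to 6 — 7 moves in all.
Check: all required cells visited; 7 ≤ 7 moves.

9, 10, 15, 14, 13, 8, 7, 6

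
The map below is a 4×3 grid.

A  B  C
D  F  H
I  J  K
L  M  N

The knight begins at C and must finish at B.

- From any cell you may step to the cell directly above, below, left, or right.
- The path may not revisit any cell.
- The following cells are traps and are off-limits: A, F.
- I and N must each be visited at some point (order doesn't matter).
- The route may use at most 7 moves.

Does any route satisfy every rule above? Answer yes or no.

Every way from N onward to B runs back through C, which the route has already used — so it cannot be completed without a revisit.

no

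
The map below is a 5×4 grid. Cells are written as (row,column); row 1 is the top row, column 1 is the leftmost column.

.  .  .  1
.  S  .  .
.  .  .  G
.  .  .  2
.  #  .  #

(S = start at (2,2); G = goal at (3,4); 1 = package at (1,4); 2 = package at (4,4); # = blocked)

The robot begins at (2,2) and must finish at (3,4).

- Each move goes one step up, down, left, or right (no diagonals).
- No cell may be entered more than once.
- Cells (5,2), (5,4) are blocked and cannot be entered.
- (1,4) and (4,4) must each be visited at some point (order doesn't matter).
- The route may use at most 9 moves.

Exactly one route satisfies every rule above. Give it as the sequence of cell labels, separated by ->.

Any route must reach (1,4) and (4,4) and still end at (3,4) within 9 moves, so the order of the required stops is forced.
Route from (2,2): up 1 to (1,2), right 2 to (1,4), down 1 to (2,4), left 1 to (2,3), down 2 to (4,3), right 1 to (4,4), up 1 to (3,4) — 9 moves in all.
Check: all required cells visited; 9 ≤ 9 moves.

(2,2) -> (1,2) -> (1,3) -> (1,4) -> (2,4) -> (2,3) -> (3,3) -> (4,3) -> (4,4) -> (3,4)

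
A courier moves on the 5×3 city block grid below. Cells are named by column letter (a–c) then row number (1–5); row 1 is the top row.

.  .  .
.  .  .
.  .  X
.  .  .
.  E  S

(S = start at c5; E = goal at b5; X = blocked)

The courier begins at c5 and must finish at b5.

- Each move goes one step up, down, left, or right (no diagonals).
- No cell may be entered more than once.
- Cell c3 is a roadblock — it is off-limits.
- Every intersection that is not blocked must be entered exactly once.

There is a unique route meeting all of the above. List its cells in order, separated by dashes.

c5 - c4 - b4 - b3 - b2 - c2 - c1 - b1 - a1 - a2 - a3 - a4 - a5 - b5

Need to visit all 14 open cells exactly once, starting at c5 and ending at b5.
Cell a5 has only two open neighbours (a4 and b5), so the path must pass straight through it: one of those is the cell it's entered from and the other is where it exits.
Route from c5: up to c4, left to b4, 2× up (reaching b2), right to c2, up to c1, 2× left (reaching a1), 4× down (reaching a5), right to b5 — 13 moves in all.
Check: all 14 open cells covered.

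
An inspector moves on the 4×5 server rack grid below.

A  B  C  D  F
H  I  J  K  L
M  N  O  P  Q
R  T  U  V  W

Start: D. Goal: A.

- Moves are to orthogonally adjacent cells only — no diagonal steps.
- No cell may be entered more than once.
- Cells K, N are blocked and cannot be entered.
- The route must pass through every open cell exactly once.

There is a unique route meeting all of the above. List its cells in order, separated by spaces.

D F L Q W V P O U T R M H I J C B A

Need to visit all 18 open cells exactly once, starting at D and ending at A.
Cell M has only two open neighbours (H and R), so the path must pass straight through it: one of those is the cell it's entered from and the other is where it exits.
Route from D: right to F, 3× down (reaching W), left to V, up to P, left to O, down to U, 2× left (reaching R), 2× up (reaching H), 2× right (reaching J), up to C, 2× left (reaching A) — 17 moves in all.
Check: all 18 open cells covered.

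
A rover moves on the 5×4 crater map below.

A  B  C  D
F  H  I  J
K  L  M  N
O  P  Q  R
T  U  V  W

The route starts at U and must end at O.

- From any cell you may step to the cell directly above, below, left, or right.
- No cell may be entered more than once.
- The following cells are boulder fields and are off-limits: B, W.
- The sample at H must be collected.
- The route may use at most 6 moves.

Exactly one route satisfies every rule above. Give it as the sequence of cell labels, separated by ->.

Any route must reach H and still end at O within 6 moves, so the order of the required stops is forced.
Route from U: 3× up (reaching H), left to F, 2× down (reaching O) — 6 moves in all.
Check: all required cells visited; 6 ≤ 6 moves.

U -> P -> L -> H -> F -> K -> O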